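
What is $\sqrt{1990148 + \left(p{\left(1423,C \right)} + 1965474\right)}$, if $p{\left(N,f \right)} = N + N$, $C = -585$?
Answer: $2 \sqrt{989617} \approx 1989.6$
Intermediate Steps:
$p{\left(N,f \right)} = 2 N$
$\sqrt{1990148 + \left(p{\left(1423,C \right)} + 1965474\right)} = \sqrt{1990148 + \left(2 \cdot 1423 + 1965474\right)} = \sqrt{1990148 + \left(2846 + 1965474\right)} = \sqrt{1990148 + 1968320} = \sqrt{3958468} = 2 \sqrt{989617}$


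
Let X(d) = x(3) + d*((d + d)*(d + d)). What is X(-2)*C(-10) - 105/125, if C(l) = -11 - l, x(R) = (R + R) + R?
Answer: 554/25 ≈ 22.160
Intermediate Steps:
x(R) = 3*R (x(R) = 2*R + R = 3*R)
X(d) = 9 + 4*d**3 (X(d) = 3*3 + d*((d + d)*(d + d)) = 9 + d*((2*d)*(2*d)) = 9 + d*(4*d**2) = 9 + 4*d**3)
X(-2)*C(-10) - 105/125 = (9 + 4*(-2)**3)*(-11 - 1*(-10)) - 105/125 = (9 + 4*(-8))*(-11 + 10) - 105*1/125 = (9 - 32)*(-1) - 21/25 = -23*(-1) - 21/25 = 23 - 21/25 = 554/25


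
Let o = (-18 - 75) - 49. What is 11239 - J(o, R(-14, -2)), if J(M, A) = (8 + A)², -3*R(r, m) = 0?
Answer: 11175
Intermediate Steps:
R(r, m) = 0 (R(r, m) = -⅓*0 = 0)
o = -142 (o = -93 - 49 = -142)
11239 - J(o, R(-14, -2)) = 11239 - (8 + 0)² = 11239 - 1*8² = 11239 - 1*64 = 11239 - 64 = 11175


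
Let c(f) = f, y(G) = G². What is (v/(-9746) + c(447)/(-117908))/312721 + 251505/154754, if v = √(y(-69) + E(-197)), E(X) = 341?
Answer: 4636784835432651/2853068550426836 - √5102/3047778866 ≈ 1.6252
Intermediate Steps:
v = √5102 (v = √((-69)² + 341) = √(4761 + 341) = √5102 ≈ 71.428)
(v/(-9746) + c(447)/(-117908))/312721 + 251505/154754 = (√5102/(-9746) + 447/(-117908))/312721 + 251505/154754 = (√5102*(-1/9746) + 447*(-1/117908))*(1/312721) + 251505*(1/154754) = (-√5102/9746 - 447/117908)*(1/312721) + 251505/154754 = (-447/117908 - √5102/9746)*(1/312721) + 251505/154754 = (-447/36872307668 - √5102/3047778866) + 251505/154754 = 4636784835432651/2853068550426836 - √5102/3047778866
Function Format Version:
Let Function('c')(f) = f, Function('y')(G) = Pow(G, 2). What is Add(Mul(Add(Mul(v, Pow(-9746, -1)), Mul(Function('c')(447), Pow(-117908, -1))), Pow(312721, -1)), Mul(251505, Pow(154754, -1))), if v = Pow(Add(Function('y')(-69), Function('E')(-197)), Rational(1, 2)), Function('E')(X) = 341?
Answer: Add(Rational(4636784835432651, 2853068550426836), Mul(Rational(-1, 3047778866), Pow(5102, Rational(1, 2)))) ≈ 1.6252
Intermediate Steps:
v = Pow(5102, Rational(1, 2)) (v = Pow(Add(Pow(-69, 2), 341), Rational(1, 2)) = Pow(Add(4761, 341), Rational(1, 2)) = Pow(5102, Rational(1, 2)) ≈ 71.428)
Add(Mul(Add(Mul(v, Pow(-9746, -1)), Mul(Function('c')(447), Pow(-117908, -1))), Pow(312721, -1)), Mul(251505, Pow(154754, -1))) = Add(Mul(Add(Mul(Pow(5102, Rational(1, 2)), Pow(-9746, -1)), Mul(447, Pow(-117908, -1))), Pow(312721, -1)), Mul(251505, Pow(154754, -1))) = Add(Mul(Add(Mul(Pow(5102, Rational(1, 2)), Rational(-1, 9746)), Mul(447, Rational(-1, 117908))), Rational(1, 312721)), Mul(251505, Rational(1, 154754))) = Add(Mul(Add(Mul(Rational(-1, 9746), Pow(5102, Rational(1, 2))), Rational(-447, 117908)), Rational(1, 312721)), Rational(251505, 154754)) = Add(Mul(Add(Rational(-447, 117908), Mul(Rational(-1, 9746), Pow(5102, Rational(1, 2)))), Rational(1, 312721)), Rational(251505, 154754)) = Add(Add(Rational(-447, 36872307668), Mul(Rational(-1, 3047778866), Pow(5102, Rational(1, 2)))), Rational(251505, 154754)) = Add(Rational(4636784835432651, 2853068550426836), Mul(Rational(-1, 3047778866), Pow(5102, Rational(1, 2))))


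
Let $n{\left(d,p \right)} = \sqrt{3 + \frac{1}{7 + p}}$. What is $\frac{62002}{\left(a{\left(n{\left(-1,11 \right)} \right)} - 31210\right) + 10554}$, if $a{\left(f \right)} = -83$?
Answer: $- \frac{62002}{20739} \approx -2.9896$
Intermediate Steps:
$\frac{62002}{\left(a{\left(n{\left(-1,11 \right)} \right)} - 31210\right) + 10554} = \frac{62002}{\left(-83 - 31210\right) + 10554} = \frac{62002}{-31293 + 10554} = \frac{62002}{-20739} = 62002 \left(- \frac{1}{20739}\right) = - \frac{62002}{20739}$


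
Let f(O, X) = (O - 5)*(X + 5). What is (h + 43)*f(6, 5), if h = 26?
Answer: 690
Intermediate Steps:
f(O, X) = (-5 + O)*(5 + X)
(h + 43)*f(6, 5) = (26 + 43)*(-25 - 5*5 + 5*6 + 6*5) = 69*(-25 - 25 + 30 + 30) = 69*10 = 690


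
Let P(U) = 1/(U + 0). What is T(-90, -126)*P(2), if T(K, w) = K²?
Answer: 4050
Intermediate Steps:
P(U) = 1/U
T(-90, -126)*P(2) = (-90)²/2 = 8100*(½) = 4050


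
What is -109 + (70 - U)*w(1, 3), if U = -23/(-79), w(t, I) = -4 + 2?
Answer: -19625/79 ≈ -248.42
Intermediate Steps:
w(t, I) = -2
U = 23/79 (U = -23*(-1/79) = 23/79 ≈ 0.29114)
-109 + (70 - U)*w(1, 3) = -109 + (70 - 1*23/79)*(-2) = -109 + (70 - 23/79)*(-2) = -109 + (5507/79)*(-2) = -109 - 11014/79 = -19625/79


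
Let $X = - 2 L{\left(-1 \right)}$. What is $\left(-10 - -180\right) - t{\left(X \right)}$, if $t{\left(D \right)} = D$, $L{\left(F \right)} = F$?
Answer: $168$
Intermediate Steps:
$X = 2$ ($X = \left(-2\right) \left(-1\right) = 2$)
$\left(-10 - -180\right) - t{\left(X \right)} = \left(-10 - -180\right) - 2 = \left(-10 + 180\right) - 2 = 170 - 2 = 168$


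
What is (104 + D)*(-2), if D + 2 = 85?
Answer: -374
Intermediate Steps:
D = 83 (D = -2 + 85 = 83)
(104 + D)*(-2) = (104 + 83)*(-2) = 187*(-2) = -374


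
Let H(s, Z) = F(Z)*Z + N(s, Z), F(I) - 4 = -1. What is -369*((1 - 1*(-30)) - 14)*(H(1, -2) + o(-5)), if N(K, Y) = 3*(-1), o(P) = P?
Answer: 87822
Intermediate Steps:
N(K, Y) = -3
F(I) = 3 (F(I) = 4 - 1 = 3)
H(s, Z) = -3 + 3*Z (H(s, Z) = 3*Z - 3 = -3 + 3*Z)
-369*((1 - 1*(-30)) - 14)*(H(1, -2) + o(-5)) = -369*((1 - 1*(-30)) - 14)*((-3 + 3*(-2)) - 5) = -369*((1 + 30) - 14)*((-3 - 6) - 5) = -369*(31 - 14)*(-9 - 5) = -6273*(-14) = -369*(-238) = 87822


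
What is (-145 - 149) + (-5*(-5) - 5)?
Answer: -274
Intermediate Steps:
(-145 - 149) + (-5*(-5) - 5) = -294 + (25 - 5) = -294 + 20 = -274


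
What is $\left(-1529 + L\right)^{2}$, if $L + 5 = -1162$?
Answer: $7268416$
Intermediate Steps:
$L = -1167$ ($L = -5 - 1162 = -1167$)
$\left(-1529 + L\right)^{2} = \left(-1529 - 1167\right)^{2} = \left(-2696\right)^{2} = 7268416$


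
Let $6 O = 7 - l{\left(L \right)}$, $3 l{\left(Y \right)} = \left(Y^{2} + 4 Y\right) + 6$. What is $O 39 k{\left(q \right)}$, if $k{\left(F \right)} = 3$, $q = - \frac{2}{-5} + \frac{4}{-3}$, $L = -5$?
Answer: $65$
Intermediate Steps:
$l{\left(Y \right)} = 2 + \frac{Y^{2}}{3} + \frac{4 Y}{3}$ ($l{\left(Y \right)} = \frac{\left(Y^{2} + 4 Y\right) + 6}{3} = \frac{6 + Y^{2} + 4 Y}{3} = 2 + \frac{Y^{2}}{3} + \frac{4 Y}{3}$)
$q = - \frac{14}{15}$ ($q = \left(-2\right) \left(- \frac{1}{5}\right) + 4 \left(- \frac{1}{3}\right) = \frac{2}{5} - \frac{4}{3} = - \frac{14}{15} \approx -0.93333$)
$O = \frac{5}{9}$ ($O = \frac{7 - \left(2 + \frac{\left(-5\right)^{2}}{3} + \frac{4}{3} \left(-5\right)\right)}{6} = \frac{7 - \left(2 + \frac{1}{3} \cdot 25 - \frac{20}{3}\right)}{6} = \frac{7 - \left(2 + \frac{25}{3} - \frac{20}{3}\right)}{6} = \frac{7 - \frac{11}{3}}{6} = \frac{1}{6} \cdot \frac{10}{3} = \frac{5}{9} \approx 0.55556$)
$O 39 k{\left(q \right)} = \frac{5}{9} \cdot 39 \cdot 3 = \frac{65}{3} \cdot 3 = 65$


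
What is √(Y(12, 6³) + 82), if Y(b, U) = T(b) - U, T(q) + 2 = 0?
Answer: 2*I*√34 ≈ 11.662*I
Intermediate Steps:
T(q) = -2 (T(q) = -2 + 0 = -2)
Y(b, U) = -2 - U
√(Y(12, 6³) + 82) = √((-2 - 1*6³) + 82) = √((-2 - 1*216) + 82) = √((-2 - 216) + 82) = √(-218 + 82) = √(-136) = 2*I*√34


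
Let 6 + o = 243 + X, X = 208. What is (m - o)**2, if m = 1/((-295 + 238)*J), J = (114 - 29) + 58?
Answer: 13156550822416/66438801 ≈ 1.9803e+5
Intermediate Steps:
o = 445 (o = -6 + (243 + 208) = -6 + 451 = 445)
J = 143 (J = 85 + 58 = 143)
m = -1/8151 (m = 1/((-295 + 238)*143) = (1/143)/(-57) = -1/57*1/143 = -1/8151 ≈ -0.00012268)
(m - o)**2 = (-1/8151 - 1*445)**2 = (-1/8151 - 445)**2 = (-3627196/8151)**2 = 13156550822416/66438801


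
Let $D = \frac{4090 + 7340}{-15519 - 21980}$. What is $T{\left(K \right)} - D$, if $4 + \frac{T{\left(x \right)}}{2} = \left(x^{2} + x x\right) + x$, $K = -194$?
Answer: $\frac{5630411282}{37499} \approx 1.5015 \cdot 10^{5}$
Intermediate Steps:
$D = - \frac{11430}{37499}$ ($D = \frac{11430}{-37499} = 11430 \left(- \frac{1}{37499}\right) = - \frac{11430}{37499} \approx -0.30481$)
$T{\left(x \right)} = -8 + 2 x + 4 x^{2}$ ($T{\left(x \right)} = -8 + 2 \left(\left(x^{2} + x x\right) + x\right) = -8 + 2 \left(\left(x^{2} + x^{2}\right) + x\right) = -8 + 2 \left(2 x^{2} + x\right) = -8 + 2 \left(x + 2 x^{2}\right) = -8 + \left(2 x + 4 x^{2}\right) = -8 + 2 x + 4 x^{2}$)
$T{\left(K \right)} - D = \left(-8 + 2 \left(-194\right) + 4 \left(-194\right)^{2}\right) - - \frac{11430}{37499} = \left(-8 - 388 + 4 \cdot 37636\right) + \frac{11430}{37499} = \left(-8 - 388 + 150544\right) + \frac{11430}{37499} = 150148 + \frac{11430}{37499} = \frac{5630411282}{37499}$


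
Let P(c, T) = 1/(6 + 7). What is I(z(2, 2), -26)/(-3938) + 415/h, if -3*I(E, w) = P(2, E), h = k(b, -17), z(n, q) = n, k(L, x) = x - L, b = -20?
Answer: 7081837/51194 ≈ 138.33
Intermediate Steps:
P(c, T) = 1/13
h = 3 (h = -17 - 1*(-20) = -17 + 20 = 3)
I(E, w) = -1/39 (I(E, w) = -⅓*1/13 = -1/39)
I(z(2, 2), -26)/(-3938) + 415/h = -1/39/(-3938) + 415/3 = -1/39*(-1/3938) + 415*(⅓) = 1/153582 + 415/3 = 7081837/51194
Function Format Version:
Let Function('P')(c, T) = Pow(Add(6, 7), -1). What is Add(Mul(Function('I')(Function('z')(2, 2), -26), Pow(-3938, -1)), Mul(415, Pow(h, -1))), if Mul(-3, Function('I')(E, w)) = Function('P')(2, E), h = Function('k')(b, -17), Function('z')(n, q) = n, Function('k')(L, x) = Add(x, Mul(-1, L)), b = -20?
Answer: Rational(7081837, 51194) ≈ 138.33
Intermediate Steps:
Function('P')(c, T) = Rational(1, 13) (Function('P')(c, T) = Pow(13, -1) = Rational(1, 13))
h = 3 (h = Add(-17, Mul(-1, -20)) = Add(-17, 20) = 3)
Function('I')(E, w) = Rational(-1, 39) (Function('I')(E, w) = Mul(Rational(-1, 3), Rational(1, 13)) = Rational(-1, 39))
Add(Mul(Function('I')(Function('z')(2, 2), -26), Pow(-3938, -1)), Mul(415, Pow(h, -1))) = Add(Mul(Rational(-1, 39), Pow(-3938, -1)), Mul(415, Pow(3, -1))) = Add(Mul(Rational(-1, 39), Rational(-1, 3938)), Mul(415, Rational(1, 3))) = Add(Rational(1, 153582), Rational(415, 3)) = Rational(7081837, 51194)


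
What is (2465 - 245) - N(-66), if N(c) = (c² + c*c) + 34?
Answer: -6526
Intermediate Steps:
N(c) = 34 + 2*c² (N(c) = (c² + c²) + 34 = 2*c² + 34 = 34 + 2*c²)
(2465 - 245) - N(-66) = (2465 - 245) - (34 + 2*(-66)²) = 2220 - (34 + 2*4356) = 2220 - (34 + 8712) = 2220 - 1*8746 = 2220 - 8746 = -6526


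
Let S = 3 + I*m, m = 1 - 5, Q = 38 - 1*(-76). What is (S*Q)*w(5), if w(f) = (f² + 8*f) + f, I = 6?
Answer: -167580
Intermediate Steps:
w(f) = f² + 9*f
Q = 114 (Q = 38 + 76 = 114)
m = -4
S = -21 (S = 3 + 6*(-4) = 3 - 24 = -21)
(S*Q)*w(5) = (-21*114)*(5*(9 + 5)) = -11970*14 = -2394*70 = -167580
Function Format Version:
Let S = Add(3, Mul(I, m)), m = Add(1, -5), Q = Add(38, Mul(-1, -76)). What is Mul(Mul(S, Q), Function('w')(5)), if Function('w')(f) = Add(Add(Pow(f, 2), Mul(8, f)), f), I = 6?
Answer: -167580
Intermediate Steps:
Function('w')(f) = Add(Pow(f, 2), Mul(9, f))
Q = 114 (Q = Add(38, 76) = 114)
m = -4
S = -21 (S = Add(3, Mul(6, -4)) = Add(3, -24) = -21)
Mul(Mul(S, Q), Function('w')(5)) = Mul(Mul(-21, 114), Mul(5, Add(9, 5))) = Mul(-2394, Mul(5, 14)) = Mul(-2394, 70) = -167580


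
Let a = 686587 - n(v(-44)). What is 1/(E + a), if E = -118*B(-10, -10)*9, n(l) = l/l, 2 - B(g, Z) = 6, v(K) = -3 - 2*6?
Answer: 1/690834 ≈ 1.4475e-6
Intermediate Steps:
v(K) = -15 (v(K) = -3 - 12 = -15)
B(g, Z) = -4 (B(g, Z) = 2 - 1*6 = 2 - 6 = -4)
n(l) = 1
E = 4248 (E = -118*(-4)*9 = 472*9 = 4248)
a = 686586 (a = 686587 - 1*1 = 686587 - 1 = 686586)
1/(E + a) = 1/(4248 + 686586) = 1/690834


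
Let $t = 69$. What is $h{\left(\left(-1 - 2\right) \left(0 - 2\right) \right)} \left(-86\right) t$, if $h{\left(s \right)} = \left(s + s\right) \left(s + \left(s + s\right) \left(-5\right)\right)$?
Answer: $3845232$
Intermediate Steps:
$h{\left(s \right)} = - 18 s^{2}$ ($h{\left(s \right)} = 2 s \left(s + 2 s \left(-5\right)\right) = 2 s \left(s - 10 s\right) = 2 s \left(- 9 s\right) = - 18 s^{2}$)
$h{\left(\left(-1 - 2\right) \left(0 - 2\right) \right)} \left(-86\right) t = - 18 \left(\left(-1 - 2\right) \left(0 - 2\right)\right)^{2} \left(-86\right) 69 = - 18 \left(\left(-3\right) \left(-2\right)\right)^{2} \left(-86\right) 69 = - 18 \cdot 6^{2} \left(-86\right) 69 = \left(-18\right) 36 \left(-86\right) 69 = \left(-648\right) \left(-86\right) 69 = 55728 \cdot 69 = 3845232$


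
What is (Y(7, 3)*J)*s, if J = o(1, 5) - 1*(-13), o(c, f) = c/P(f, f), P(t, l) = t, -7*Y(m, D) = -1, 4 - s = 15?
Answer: -726/35 ≈ -20.743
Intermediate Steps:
s = -11 (s = 4 - 1*15 = 4 - 15 = -11)
Y(m, D) = ⅐ (Y(m, D) = -⅐*(-1) = ⅐)
o(c, f) = c/f
J = 66/5 (J = 1/5 - 1*(-13) = 1*(⅕) + 13 = ⅕ + 13 = 66/5 ≈ 13.200)
(Y(7, 3)*J)*s = ((⅐)*(66/5))*(-11) = (66/35)*(-11) = -726/35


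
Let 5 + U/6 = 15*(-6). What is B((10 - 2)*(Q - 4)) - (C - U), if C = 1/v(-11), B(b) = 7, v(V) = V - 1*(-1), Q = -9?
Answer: -5629/10 ≈ -562.90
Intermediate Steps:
v(V) = 1 + V (v(V) = V + 1 = 1 + V)
C = -1/10 (C = 1/(1 - 11) = 1/(-10) = -1/10 ≈ -0.10000)
U = -570 (U = -30 + 6*(15*(-6)) = -30 + 6*(-90) = -30 - 540 = -570)
B((10 - 2)*(Q - 4)) - (C - U) = 7 - (-1/10 - 1*(-570)) = 7 - (-1/10 + 570) = 7 - 1*5699/10 = 7 - 5699/10 = -5629/10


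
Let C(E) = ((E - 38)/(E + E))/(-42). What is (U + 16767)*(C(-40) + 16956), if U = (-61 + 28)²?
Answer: 10596807252/35 ≈ 3.0277e+8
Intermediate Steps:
U = 1089 (U = (-33)² = 1089)
C(E) = -(-38 + E)/(84*E) (C(E) = ((-38 + E)/((2*E)))*(-1/42) = ((-38 + E)*(1/(2*E)))*(-1/42) = ((-38 + E)/(2*E))*(-1/42) = -(-38 + E)/(84*E))
(U + 16767)*(C(-40) + 16956) = (1089 + 16767)*((1/84)*(38 - 1*(-40))/(-40) + 16956) = 17856*((1/84)*(-1/40)*(38 + 40) + 16956) = 17856*((1/84)*(-1/40)*78 + 16956) = 17856*(-13/560 + 16956) = 17856*(9495347/560) = 10596807252/35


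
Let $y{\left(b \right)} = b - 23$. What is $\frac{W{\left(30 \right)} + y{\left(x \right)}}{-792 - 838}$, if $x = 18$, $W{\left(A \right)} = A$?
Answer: $- \frac{5}{326} \approx -0.015337$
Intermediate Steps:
$y{\left(b \right)} = -23 + b$ ($y{\left(b \right)} = b - 23 = -23 + b$)
$\frac{W{\left(30 \right)} + y{\left(x \right)}}{-792 - 838} = \frac{30 + \left(-23 + 18\right)}{-792 - 838} = \frac{30 - 5}{-1630} = 25 \left(- \frac{1}{1630}\right) = - \frac{5}{326}$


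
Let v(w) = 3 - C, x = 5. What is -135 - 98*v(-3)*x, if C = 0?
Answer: -1605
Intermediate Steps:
v(w) = 3 (v(w) = 3 - 1*0 = 3 + 0 = 3)
-135 - 98*v(-3)*x = -135 - 294*5 = -135 - 98*15 = -135 - 1470 = -1605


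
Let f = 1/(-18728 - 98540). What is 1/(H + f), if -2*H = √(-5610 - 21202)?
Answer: 117268*I/(-I + 117268*√6703) ≈ -1.2722e-9 + 0.012214*I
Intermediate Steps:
H = -I*√6703 (H = -√(-5610 - 21202)/2 = -I*√6703 ≈ -81.872*I)
f = -1/117268 (f = 1/(-117268) = -1/117268 ≈ -8.5275e-6)
1/(H + f) = 1/(-I*√6703 - 1/117268) = 1/(-1/117268 - I*√6703)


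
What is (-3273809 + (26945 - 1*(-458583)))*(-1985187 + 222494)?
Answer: 4914883400733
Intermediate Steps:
(-3273809 + (26945 - 1*(-458583)))*(-1985187 + 222494) = (-3273809 + (26945 + 458583))*(-1762693) = (-3273809 + 485528)*(-1762693) = -2788281*(-1762693) = 4914883400733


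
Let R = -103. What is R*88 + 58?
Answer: -9006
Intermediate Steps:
R*88 + 58 = -103*88 + 58 = -9064 + 58 = -9006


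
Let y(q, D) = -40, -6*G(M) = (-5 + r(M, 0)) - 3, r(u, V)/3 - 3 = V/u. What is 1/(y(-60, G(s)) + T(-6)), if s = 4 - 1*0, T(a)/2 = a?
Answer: -1/52 ≈ -0.019231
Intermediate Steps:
T(a) = 2*a
r(u, V) = 9 + 3*V/u (r(u, V) = 9 + 3*(V/u) = 9 + 3*V/u)
s = 4 (s = 4 + 0 = 4)
G(M) = -⅙ (G(M) = -((-5 + (9 + 3*0/M)) - 3)/6 = -((-5 + (9 + 0)) - 3)/6 = -((-5 + 9) - 3)/6 = -(4 - 3)/6 = -⅙*1 = -⅙)
1/(y(-60, G(s)) + T(-6)) = 1/(-40 + 2*(-6)) = 1/(-40 - 12) = 1/(-52) = -1/52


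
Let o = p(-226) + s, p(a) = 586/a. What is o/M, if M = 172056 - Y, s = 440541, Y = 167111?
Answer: 9956168/111757 ≈ 89.088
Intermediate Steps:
o = 49780840/113 (o = 586/(-226) + 440541 = 586*(-1/226) + 440541 = -293/113 + 440541 = 49780840/113 ≈ 4.4054e+5)
M = 4945 (M = 172056 - 1*167111 = 172056 - 167111 = 4945)
o/M = (49780840/113)/4945 = (49780840/113)*(1/4945) = 9956168/111757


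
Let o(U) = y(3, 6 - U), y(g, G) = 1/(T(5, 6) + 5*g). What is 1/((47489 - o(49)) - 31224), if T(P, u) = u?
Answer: 21/341564 ≈ 6.1482e-5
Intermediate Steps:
y(g, G) = 1/(6 + 5*g)
o(U) = 1/21 (o(U) = 1/(6 + 5*3) = 1/(6 + 15) = 1/21)
1/((47489 - o(49)) - 31224) = 1/((47489 - 1*1/21) - 31224) = 1/((47489 - 1/21) - 31224) = 1/(997268/21 - 31224) = 1/(341564/21) = 21/341564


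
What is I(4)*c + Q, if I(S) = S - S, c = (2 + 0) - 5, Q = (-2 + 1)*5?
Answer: -5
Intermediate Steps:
Q = -5 (Q = -1*5 = -5)
c = -3 (c = 2 - 5 = -3)
I(S) = 0
I(4)*c + Q = 0*(-3) - 5 = 0 - 5 = -5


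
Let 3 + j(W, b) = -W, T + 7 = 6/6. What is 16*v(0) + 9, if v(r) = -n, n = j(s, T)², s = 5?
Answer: -1015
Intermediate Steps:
T = -6 (T = -7 + 6/6 = -7 + 6*(⅙) = -7 + 1 = -6)
j(W, b) = -3 - W
n = 64 (n = (-3 - 1*5)² = (-3 - 5)² = (-8)² = 64)
v(r) = -64 (v(r) = -1*64 = -64)
16*v(0) + 9 = 16*(-64) + 9 = -1024 + 9 = -1015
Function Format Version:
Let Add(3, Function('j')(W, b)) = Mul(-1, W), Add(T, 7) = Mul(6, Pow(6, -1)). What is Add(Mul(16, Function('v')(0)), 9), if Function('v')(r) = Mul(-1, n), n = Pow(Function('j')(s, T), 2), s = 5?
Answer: -1015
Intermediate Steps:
T = -6 (T = Add(-7, Mul(6, Pow(6, -1))) = Add(-7, Mul(6, Rational(1, 6))) = Add(-7, 1) = -6)
Function('j')(W, b) = Add(-3, Mul(-1, W))
n = 64 (n = Pow(Add(-3, Mul(-1, 5)), 2) = Pow(Add(-3, -5), 2) = Pow(-8, 2) = 64)
Function('v')(r) = -64 (Function('v')(r) = Mul(-1, 64) = -64)
Add(Mul(16, Function('v')(0)), 9) = Add(Mul(16, -64), 9) = Add(-1024, 9) = -1015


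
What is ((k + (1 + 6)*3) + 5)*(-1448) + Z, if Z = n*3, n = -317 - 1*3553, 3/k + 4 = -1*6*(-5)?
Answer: -642526/13 ≈ -49425.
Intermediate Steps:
k = 3/26 (k = 3/(-4 - 1*6*(-5)) = 3/(-4 - 6*(-5)) = 3/(-4 + 30) = 3/26 ≈ 0.11538)
n = -3870 (n = -317 - 3553 = -3870)
Z = -11610 (Z = -3870*3 = -11610)
((k + (1 + 6)*3) + 5)*(-1448) + Z = ((3/26 + (1 + 6)*3) + 5)*(-1448) - 11610 = ((3/26 + 7*3) + 5)*(-1448) - 11610 = ((3/26 + 21) + 5)*(-1448) - 11610 = (549/26 + 5)*(-1448) - 11610 = (679/26)*(-1448) - 11610 = -491596/13 - 11610 = -642526/13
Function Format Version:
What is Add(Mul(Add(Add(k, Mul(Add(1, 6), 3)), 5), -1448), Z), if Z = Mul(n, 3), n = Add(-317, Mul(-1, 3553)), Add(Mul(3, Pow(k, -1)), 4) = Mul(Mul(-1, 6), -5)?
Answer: Rational(-642526, 13) ≈ -49425.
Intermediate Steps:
k = Rational(3, 26) (k = Mul(3, Pow(Add(-4, Mul(Mul(-1, 6), -5)), -1)) = Mul(3, Pow(Add(-4, Mul(-6, -5)), -1)) = Mul(3, Pow(Add(-4, 30), -1)) = Mul(3, Pow(26, -1)) = Mul(3, Rational(1, 26)) = Rational(3, 26) ≈ 0.11538)
n = -3870 (n = Add(-317, -3553) = -3870)
Z = -11610 (Z = Mul(-3870, 3) = -11610)
Add(Mul(Add(Add(k, Mul(Add(1, 6), 3)), 5), -1448), Z) = Add(Mul(Add(Add(Rational(3, 26), Mul(Add(1, 6), 3)), 5), -1448), -11610) = Add(Mul(Add(Add(Rational(3, 26), Mul(7, 3)), 5), -1448), -11610) = Add(Mul(Add(Add(Rational(3, 26), 21), 5), -1448), -11610) = Add(Mul(Add(Rational(549, 26), 5), -1448), -11610) = Add(Mul(Rational(679, 26), -1448), -11610) = Add(Rational(-491596, 13), -11610) = Rational(-642526, 13)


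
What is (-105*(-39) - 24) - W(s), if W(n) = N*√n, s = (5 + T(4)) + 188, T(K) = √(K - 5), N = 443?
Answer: 4071 - 443*√(193 + I) ≈ -2083.4 - 15.944*I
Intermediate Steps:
T(K) = √(-5 + K)
s = 193 + I (s = (5 + √(-5 + 4)) + 188 = (5 + √(-1)) + 188 = (5 + I) + 188 = 193 + I ≈ 193.0 + 1.0*I)
W(n) = 443*√n
(-105*(-39) - 24) - W(s) = (-105*(-39) - 24) - 443*√(193 + I) = (4095 - 24) - 443*√(193 + I) = 4071 - 443*√(193 + I)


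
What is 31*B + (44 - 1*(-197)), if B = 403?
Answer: 12734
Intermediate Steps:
31*B + (44 - 1*(-197)) = 31*403 + (44 - 1*(-197)) = 12493 + (44 + 197) = 12493 + 241 = 12734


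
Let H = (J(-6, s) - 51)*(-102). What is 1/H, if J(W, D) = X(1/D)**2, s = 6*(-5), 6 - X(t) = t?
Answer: 150/223363 ≈ 0.00067155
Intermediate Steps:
X(t) = 6 - t
s = -30
J(W, D) = (6 - 1/D)**2
H = 223363/150 (H = ((-1 + 6*(-30))**2/(-30)**2 - 51)*(-102) = ((-1 - 180)**2/900 - 51)*(-102) = ((1/900)*(-181)**2 - 51)*(-102) = ((1/900)*32761 - 51)*(-102) = (32761/900 - 51)*(-102) = -13139/900*(-102) = 223363/150 ≈ 1489.1)
1/H = 1/(223363/150) = 150/223363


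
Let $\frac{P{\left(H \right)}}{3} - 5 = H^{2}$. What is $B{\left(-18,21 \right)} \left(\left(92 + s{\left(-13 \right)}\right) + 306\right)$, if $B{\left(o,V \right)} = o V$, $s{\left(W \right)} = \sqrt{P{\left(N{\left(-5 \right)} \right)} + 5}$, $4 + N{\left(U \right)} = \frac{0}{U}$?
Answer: $-150444 - 756 \sqrt{17} \approx -1.5356 \cdot 10^{5}$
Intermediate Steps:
$N{\left(U \right)} = -4$ ($N{\left(U \right)} = -4 + \frac{0}{U} = -4 + 0 = -4$)
$P{\left(H \right)} = 15 + 3 H^{2}$
$s{\left(W \right)} = 2 \sqrt{17}$ ($s{\left(W \right)} = \sqrt{\left(15 + 3 \left(-4\right)^{2}\right) + 5} = \sqrt{\left(15 + 3 \cdot 16\right) + 5} = \sqrt{\left(15 + 48\right) + 5} = \sqrt{63 + 5} = \sqrt{68} = 2 \sqrt{17}$)
$B{\left(o,V \right)} = V o$
$B{\left(-18,21 \right)} \left(\left(92 + s{\left(-13 \right)}\right) + 306\right) = 21 \left(-18\right) \left(\left(92 + 2 \sqrt{17}\right) + 306\right) = - 378 \left(398 + 2 \sqrt{17}\right) = -150444 - 756 \sqrt{17}$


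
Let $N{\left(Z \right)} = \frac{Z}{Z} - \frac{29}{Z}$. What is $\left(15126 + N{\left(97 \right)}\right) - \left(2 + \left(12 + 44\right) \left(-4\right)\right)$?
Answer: $\frac{1488824}{97} \approx 15349.0$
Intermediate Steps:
$N{\left(Z \right)} = 1 - \frac{29}{Z}$
$\left(15126 + N{\left(97 \right)}\right) - \left(2 + \left(12 + 44\right) \left(-4\right)\right) = \left(15126 + \frac{-29 + 97}{97}\right) - \left(2 + \left(12 + 44\right) \left(-4\right)\right) = \left(15126 + \frac{1}{97} \cdot 68\right) - \left(2 + 56 \left(-4\right)\right) = \left(15126 + \frac{68}{97}\right) - \left(2 - 224\right) = \frac{1467290}{97} - -222 = \frac{1467290}{97} + 222 = \frac{1488824}{97}$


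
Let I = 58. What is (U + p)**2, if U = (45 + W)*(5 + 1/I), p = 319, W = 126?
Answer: 4659837169/3364 ≈ 1.3852e+6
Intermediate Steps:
U = 49761/58 (U = (45 + 126)*(5 + 1/58) = 171*(5 + 1/58) = 171*(291/58) = 49761/58 ≈ 857.95)
(U + p)**2 = (49761/58 + 319)**2 = (68263/58)**2 = 4659837169/3364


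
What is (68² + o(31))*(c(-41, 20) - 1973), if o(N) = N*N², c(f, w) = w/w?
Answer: -67866380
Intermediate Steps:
c(f, w) = 1
o(N) = N³
(68² + o(31))*(c(-41, 20) - 1973) = (68² + 31³)*(1 - 1973) = (4624 + 29791)*(-1972) = 34415*(-1972) = -67866380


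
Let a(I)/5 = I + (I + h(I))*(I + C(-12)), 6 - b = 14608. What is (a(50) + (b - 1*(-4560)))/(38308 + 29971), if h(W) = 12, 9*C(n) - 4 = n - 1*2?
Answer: 48272/614511 ≈ 0.078554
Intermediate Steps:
b = -14602 (b = 6 - 1*14608 = 6 - 14608 = -14602)
C(n) = 2/9 + n/9 (C(n) = 4/9 + (n - 1*2)/9 = 4/9 + (n - 2)/9 = 4/9 + (-2 + n)/9 = 4/9 + (-2/9 + n/9) = 2/9 + n/9)
a(I) = 5*I + 5*(12 + I)*(-10/9 + I) (a(I) = 5*(I + (I + 12)*(I + (2/9 + (⅑)*(-12)))) = 5*(I + (12 + I)*(I + (2/9 - 4/3))) = 5*(I + (12 + I)*(I - 10/9)) = 5*(I + (12 + I)*(-10/9 + I)) = 5*I + 5*(12 + I)*(-10/9 + I))
(a(50) + (b - 1*(-4560)))/(38308 + 29971) = ((-200/3 + 5*50² + (535/9)*50) + (-14602 - 1*(-4560)))/(38308 + 29971) = ((-200/3 + 5*2500 + 26750/9) + (-14602 + 4560))/68279 = ((-200/3 + 12500 + 26750/9) - 10042)*(1/68279) = (138650/9 - 10042)*(1/68279) = (48272/9)*(1/68279) = 48272/614511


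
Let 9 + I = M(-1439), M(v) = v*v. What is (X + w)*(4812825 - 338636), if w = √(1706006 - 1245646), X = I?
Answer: 9264756852568 + 8948378*√115090 ≈ 9.2678e+12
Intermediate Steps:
M(v) = v²
I = 2070712 (I = -9 + (-1439)² = -9 + 2070721 = 2070712)
X = 2070712
w = 2*√115090 (w = √460360 = 2*√115090 ≈ 678.50)
(X + w)*(4812825 - 338636) = (2070712 + 2*√115090)*(4812825 - 338636) = (2070712 + 2*√115090)*4474189 = 9264756852568 + 8948378*√115090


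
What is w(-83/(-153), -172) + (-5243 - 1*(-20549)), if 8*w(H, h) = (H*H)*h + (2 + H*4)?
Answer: 1432648969/93636 ≈ 15300.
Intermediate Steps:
w(H, h) = ¼ + H/2 + h*H²/8 (w(H, h) = ((H*H)*h + (2 + H*4))/8 = (H²*h + (2 + 4*H))/8 = (h*H² + (2 + 4*H))/8 = (2 + 4*H + h*H²)/8 = ¼ + H/2 + h*H²/8)
w(-83/(-153), -172) + (-5243 - 1*(-20549)) = (¼ + (-83/(-153))/2 + (⅛)*(-172)*(-83/(-153))²) + (-5243 - 1*(-20549)) = (¼ + (-83*(-1/153))/2 + (⅛)*(-172)*(-83*(-1/153))²) + (-5243 + 20549) = (¼ + (½)*(83/153) + (⅛)*(-172)*(83/153)²) + 15306 = (¼ + 83/306 + (⅛)*(-172)*(6889/23409)) + 15306 = (¼ + 83/306 - 296227/46818) + 15306 = -543647/93636 + 15306 = 1432648969/93636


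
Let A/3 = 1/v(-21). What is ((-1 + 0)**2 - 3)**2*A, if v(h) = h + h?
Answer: -2/7 ≈ -0.28571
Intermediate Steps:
v(h) = 2*h
A = -1/14 (A = 3/((2*(-21))) = 3/(-42) = 3*(-1/42) = -1/14 ≈ -0.071429)
((-1 + 0)**2 - 3)**2*A = ((-1 + 0)**2 - 3)**2*(-1/14) = ((-1)**2 - 3)**2*(-1/14) = (1 - 3)**2*(-1/14) = (-2)**2*(-1/14) = 4*(-1/14) = -2/7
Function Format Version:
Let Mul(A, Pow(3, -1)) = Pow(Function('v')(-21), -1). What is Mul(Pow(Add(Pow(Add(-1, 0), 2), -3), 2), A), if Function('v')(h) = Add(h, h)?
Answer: Rational(-2, 7) ≈ -0.28571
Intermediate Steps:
Function('v')(h) = Mul(2, h)
A = Rational(-1, 14) (A = Mul(3, Pow(Mul(2, -21), -1)) = Mul(3, Pow(-42, -1)) = Mul(3, Rational(-1, 42)) = Rational(-1, 14) ≈ -0.071429)
Mul(Pow(Add(Pow(Add(-1, 0), 2), -3), 2), A) = Mul(Pow(Add(Pow(Add(-1, 0), 2), -3), 2), Rational(-1, 14)) = Mul(Pow(Add(Pow(-1, 2), -3), 2), Rational(-1, 14)) = Mul(Pow(Add(1, -3), 2), Rational(-1, 14)) = Mul(Pow(-2, 2), Rational(-1, 14)) = Mul(4, Rational(-1, 14)) = Rational(-2, 7)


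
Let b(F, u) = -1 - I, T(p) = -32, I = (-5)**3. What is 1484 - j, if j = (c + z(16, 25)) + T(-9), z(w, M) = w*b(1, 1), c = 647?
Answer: -1115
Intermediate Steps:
I = -125
b(F, u) = 124 (b(F, u) = -1 - 1*(-125) = -1 + 125 = 124)
z(w, M) = 124*w (z(w, M) = w*124 = 124*w)
j = 2599 (j = (647 + 124*16) - 32 = (647 + 1984) - 32 = 2631 - 32 = 2599)
1484 - j = 1484 - 1*2599 = 1484 - 2599 = -1115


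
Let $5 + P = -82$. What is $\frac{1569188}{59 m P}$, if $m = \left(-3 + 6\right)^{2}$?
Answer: $- \frac{1569188}{46197} \approx -33.967$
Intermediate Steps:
$P = -87$ ($P = -5 - 82 = -87$)
$m = 9$ ($m = 3^{2} = 9$)
$\frac{1569188}{59 m P} = \frac{1569188}{59 \cdot 9 \left(-87\right)} = \frac{1569188}{531 \left(-87\right)} = \frac{1569188}{-46197} = 1569188 \left(- \frac{1}{46197}\right) = - \frac{1569188}{46197}$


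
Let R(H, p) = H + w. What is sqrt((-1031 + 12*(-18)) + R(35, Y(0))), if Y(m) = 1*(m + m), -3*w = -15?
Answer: I*sqrt(1207) ≈ 34.742*I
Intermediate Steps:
w = 5 (w = -1/3*(-15) = 5)
Y(m) = 2*m (Y(m) = 1*(2*m) = 2*m)
R(H, p) = 5 + H (R(H, p) = H + 5 = 5 + H)
sqrt((-1031 + 12*(-18)) + R(35, Y(0))) = sqrt((-1031 + 12*(-18)) + (5 + 35)) = sqrt((-1031 - 216) + 40) = sqrt(-1247 + 40) = sqrt(-1207) = I*sqrt(1207)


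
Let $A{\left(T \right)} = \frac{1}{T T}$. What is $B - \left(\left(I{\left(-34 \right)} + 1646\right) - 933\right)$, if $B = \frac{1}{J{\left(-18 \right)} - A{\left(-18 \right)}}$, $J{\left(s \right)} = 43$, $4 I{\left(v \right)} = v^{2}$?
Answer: $- \frac{13958538}{13931} \approx -1002.0$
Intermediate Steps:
$I{\left(v \right)} = \frac{v^{2}}{4}$
$A{\left(T \right)} = \frac{1}{T^{2}}$
$B = \frac{324}{13931}$ ($B = \frac{1}{43 - \frac{1}{324}} = \frac{1}{\frac{13931}{324}} = \frac{324}{13931} \approx 0.023257$)
$B - \left(\left(I{\left(-34 \right)} + 1646\right) - 933\right) = \frac{324}{13931} - \left(\left(\frac{\left(-34\right)^{2}}{4} + 1646\right) - 933\right) = \frac{324}{13931} - \left(\left(\frac{1}{4} \cdot 1156 + 1646\right) - 933\right) = \frac{324}{13931} - \left(\left(289 + 1646\right) - 933\right) = \frac{324}{13931} - \left(1935 - 933\right) = \frac{324}{13931} - 1002 = - \frac{13958538}{13931}$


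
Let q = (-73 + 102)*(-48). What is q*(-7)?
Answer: 9744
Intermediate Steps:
q = -1392 (q = 29*(-48) = -1392)
q*(-7) = -1392*(-7) = 9744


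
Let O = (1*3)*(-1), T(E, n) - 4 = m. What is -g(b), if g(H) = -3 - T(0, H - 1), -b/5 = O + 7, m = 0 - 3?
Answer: 4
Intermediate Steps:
m = -3
T(E, n) = 1 (T(E, n) = 4 - 3 = 1)
O = -3 (O = 3*(-1) = -3)
b = -20 (b = -5*(-3 + 7) = -5*4 = -20)
g(H) = -4 (g(H) = -3 - 1*1 = -3 - 1 = -4)
-g(b) = -1*(-4) = 4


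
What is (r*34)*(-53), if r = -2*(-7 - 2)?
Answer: -32436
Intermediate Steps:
r = 18 (r = -2*(-9) = 18)
(r*34)*(-53) = (18*34)*(-53) = 612*(-53) = -32436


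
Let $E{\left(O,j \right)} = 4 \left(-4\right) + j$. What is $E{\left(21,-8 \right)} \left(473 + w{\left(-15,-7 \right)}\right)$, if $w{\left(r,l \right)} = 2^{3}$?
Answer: $-11544$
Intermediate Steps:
$w{\left(r,l \right)} = 8$
$E{\left(O,j \right)} = -16 + j$
$E{\left(21,-8 \right)} \left(473 + w{\left(-15,-7 \right)}\right) = \left(-16 - 8\right) \left(473 + 8\right) = \left(-24\right) 481 = -11544$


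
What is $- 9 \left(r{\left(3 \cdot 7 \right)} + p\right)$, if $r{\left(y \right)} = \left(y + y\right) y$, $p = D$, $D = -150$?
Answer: $-6588$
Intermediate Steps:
$p = -150$
$r{\left(y \right)} = 2 y^{2}$ ($r{\left(y \right)} = 2 y y = 2 y^{2}$)
$- 9 \left(r{\left(3 \cdot 7 \right)} + p\right) = - 9 \left(2 \left(3 \cdot 7\right)^{2} - 150\right) = - 9 \left(2 \cdot 21^{2} - 150\right) = - 9 \left(2 \cdot 441 - 150\right) = - 9 \left(882 - 150\right) = \left(-9\right) 732 = -6588$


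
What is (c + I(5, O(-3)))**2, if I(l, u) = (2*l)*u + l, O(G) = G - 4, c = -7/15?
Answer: 964324/225 ≈ 4285.9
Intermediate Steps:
c = -7/15 (c = -7*1/15 = -7/15 ≈ -0.46667)
O(G) = -4 + G
I(l, u) = l + 2*l*u (I(l, u) = 2*l*u + l = l + 2*l*u)
(c + I(5, O(-3)))**2 = (-7/15 + 5*(1 + 2*(-4 - 3)))**2 = (-7/15 + 5*(1 + 2*(-7)))**2 = (-7/15 + 5*(1 - 14))**2 = (-7/15 + 5*(-13))**2 = (-7/15 - 65)**2 = (-982/15)**2 = 964324/225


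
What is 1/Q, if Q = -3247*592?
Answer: -1/1922224 ≈ -5.2023e-7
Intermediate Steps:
Q = -1922224
1/Q = 1/(-1922224) = -1/1922224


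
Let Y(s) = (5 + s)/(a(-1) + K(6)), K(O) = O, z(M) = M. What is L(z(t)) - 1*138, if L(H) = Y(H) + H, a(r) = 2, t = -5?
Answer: -143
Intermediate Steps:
Y(s) = 5/8 + s/8 (Y(s) = (5 + s)/(2 + 6) = (5 + s)/8 = (5 + s)*(⅛) = 5/8 + s/8)
L(H) = 5/8 + 9*H/8 (L(H) = (5/8 + H/8) + H = 5/8 + 9*H/8)
L(z(t)) - 1*138 = (5/8 + (9/8)*(-5)) - 1*138 = (5/8 - 45/8) - 138 = -5 - 138 = -143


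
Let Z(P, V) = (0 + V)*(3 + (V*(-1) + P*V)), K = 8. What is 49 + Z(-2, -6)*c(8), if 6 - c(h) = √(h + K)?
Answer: -203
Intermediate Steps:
c(h) = 6 - √(8 + h) (c(h) = 6 - √(h + 8) = 6 - √(8 + h))
Z(P, V) = V*(3 - V + P*V) (Z(P, V) = V*(3 + (-V + P*V)) = V*(3 - V + P*V))
49 + Z(-2, -6)*c(8) = 49 + (-6*(3 - 1*(-6) - 2*(-6)))*(6 - √(8 + 8)) = 49 + (-6*(3 + 6 + 12))*(6 - √16) = 49 + (-6*21)*(6 - 1*4) = 49 - 126*(6 - 4) = 49 - 126*2 = 49 - 252 = -203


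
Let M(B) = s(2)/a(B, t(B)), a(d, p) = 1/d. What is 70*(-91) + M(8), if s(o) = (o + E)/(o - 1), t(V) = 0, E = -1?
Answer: -6362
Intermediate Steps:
s(o) = 1 (s(o) = (o - 1)/(o - 1) = (-1 + o)/(-1 + o) = 1)
M(B) = B (M(B) = 1/1/B = 1*B = B)
70*(-91) + M(8) = 70*(-91) + 8 = -6370 + 8 = -6362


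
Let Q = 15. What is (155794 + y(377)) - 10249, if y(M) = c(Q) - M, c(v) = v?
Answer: 145183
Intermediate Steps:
y(M) = 15 - M
(155794 + y(377)) - 10249 = (155794 + (15 - 1*377)) - 10249 = (155794 + (15 - 377)) - 10249 = (155794 - 362) - 10249 = 155432 - 10249 = 145183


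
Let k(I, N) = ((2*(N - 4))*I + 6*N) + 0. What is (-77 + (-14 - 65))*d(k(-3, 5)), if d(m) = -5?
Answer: 780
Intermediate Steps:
k(I, N) = 6*N + I*(-8 + 2*N) (k(I, N) = ((2*(-4 + N))*I + 6*N) + 0 = ((-8 + 2*N)*I + 6*N) + 0 = (I*(-8 + 2*N) + 6*N) + 0 = (6*N + I*(-8 + 2*N)) + 0 = 6*N + I*(-8 + 2*N))
(-77 + (-14 - 65))*d(k(-3, 5)) = (-77 + (-14 - 65))*(-5) = (-77 - 79)*(-5) = -156*(-5) = 780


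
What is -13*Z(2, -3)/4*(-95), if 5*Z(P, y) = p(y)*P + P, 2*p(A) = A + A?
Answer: -247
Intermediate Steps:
p(A) = A (p(A) = (A + A)/2 = (2*A)/2 = A)
Z(P, y) = P/5 + P*y/5 (Z(P, y) = (y*P + P)/5 = (P*y + P)/5 = (P + P*y)/5 = P/5 + P*y/5)
-13*Z(2, -3)/4*(-95) = -13*(⅕)*2*(1 - 3)/4*(-95) = -13*(⅕)*2*(-2)/4*(-95) = -(-52)/(5*4)*(-95) = -13*(-⅕)*(-95) = (13/5)*(-95) = -247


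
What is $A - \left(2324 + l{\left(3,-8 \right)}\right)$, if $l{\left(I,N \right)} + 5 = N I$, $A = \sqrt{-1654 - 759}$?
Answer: $-2295 + i \sqrt{2413} \approx -2295.0 + 49.122 i$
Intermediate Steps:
$A = i \sqrt{2413}$ ($A = \sqrt{-2413} = i \sqrt{2413} \approx 49.122 i$)
$l{\left(I,N \right)} = -5 + I N$ ($l{\left(I,N \right)} = -5 + N I = -5 + I N$)
$A - \left(2324 + l{\left(3,-8 \right)}\right) = i \sqrt{2413} - \left(2324 + \left(-5 + 3 \left(-8\right)\right)\right) = i \sqrt{2413} - \left(2324 - 29\right) = i \sqrt{2413} - 2295 = -2295 + i \sqrt{2413}$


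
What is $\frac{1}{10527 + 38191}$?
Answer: $\frac{1}{48718} \approx 2.0526 \cdot 10^{-5}$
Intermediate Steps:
$\frac{1}{10527 + 38191} = \frac{1}{48718}$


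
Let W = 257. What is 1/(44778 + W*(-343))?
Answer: -1/43373 ≈ -2.3056e-5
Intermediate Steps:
1/(44778 + W*(-343)) = 1/(44778 + 257*(-343)) = 1/(44778 - 88151) = 1/(-43373) = -1/43373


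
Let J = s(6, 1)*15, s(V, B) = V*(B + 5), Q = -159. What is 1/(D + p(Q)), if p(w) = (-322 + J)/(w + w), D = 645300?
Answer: 159/102602591 ≈ 1.5497e-6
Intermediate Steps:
s(V, B) = V*(5 + B)
J = 540 (J = (6*(5 + 1))*15 = (6*6)*15 = 36*15 = 540)
p(w) = 109/w (p(w) = (-322 + 540)/(w + w) = 218/((2*w)) = 218*(1/(2*w)) = 109/w)
1/(D + p(Q)) = 1/(645300 + 109/(-159)) = 1/(645300 + 109*(-1/159)) = 1/(645300 - 109/159) = 1/(102602591/159) = 159/102602591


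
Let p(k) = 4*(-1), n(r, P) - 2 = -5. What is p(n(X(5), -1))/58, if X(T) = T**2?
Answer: -2/29 ≈ -0.068966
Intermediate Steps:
n(r, P) = -3 (n(r, P) = 2 - 5 = -3)
p(k) = -4
p(n(X(5), -1))/58 = -4/58 = (1/58)*(-4) = -2/29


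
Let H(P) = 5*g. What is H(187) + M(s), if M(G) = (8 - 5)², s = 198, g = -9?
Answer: -36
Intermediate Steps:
M(G) = 9 (M(G) = 3² = 9)
H(P) = -45 (H(P) = 5*(-9) = -45)
H(187) + M(s) = -45 + 9 = -36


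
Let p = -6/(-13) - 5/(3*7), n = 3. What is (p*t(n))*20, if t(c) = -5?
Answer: -6100/273 ≈ -22.344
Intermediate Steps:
p = 61/273 (p = -6*(-1/13) - 5/21 = 6/13 - 5*1/21 = 6/13 - 5/21 = 61/273 ≈ 0.22344)
(p*t(n))*20 = ((61/273)*(-5))*20 = -305/273*20 = -6100/273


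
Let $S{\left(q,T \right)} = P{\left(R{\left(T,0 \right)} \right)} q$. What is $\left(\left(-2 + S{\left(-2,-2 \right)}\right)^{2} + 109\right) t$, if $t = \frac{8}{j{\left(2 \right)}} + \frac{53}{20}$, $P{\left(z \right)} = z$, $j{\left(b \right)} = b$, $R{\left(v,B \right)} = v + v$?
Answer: $\frac{3857}{4} \approx 964.25$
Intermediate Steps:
$R{\left(v,B \right)} = 2 v$
$S{\left(q,T \right)} = 2 T q$
$t = \frac{133}{20}$ ($t = \frac{8}{2} + \frac{53}{20} = 8 \cdot \frac{1}{2} + 53 \cdot \frac{1}{20} = 4 + \frac{53}{20} = \frac{133}{20} \approx 6.65$)
$\left(\left(-2 + S{\left(-2,-2 \right)}\right)^{2} + 109\right) t = \left(\left(-2 + 2 \left(-2\right) \left(-2\right)\right)^{2} + 109\right) \frac{133}{20} = \left(\left(-2 + 8\right)^{2} + 109\right) \frac{133}{20} = \left(6^{2} + 109\right) \frac{133}{20} = \left(36 + 109\right) \frac{133}{20} = 145 \cdot \frac{133}{20} = \frac{3857}{4}$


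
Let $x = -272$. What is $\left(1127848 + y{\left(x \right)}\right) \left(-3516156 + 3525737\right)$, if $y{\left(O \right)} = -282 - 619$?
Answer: $10797279207$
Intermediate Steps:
$y{\left(O \right)} = -901$
$\left(1127848 + y{\left(x \right)}\right) \left(-3516156 + 3525737\right) = \left(1127848 - 901\right) \left(-3516156 + 3525737\right) = 1126947 \cdot 9581 = 10797279207$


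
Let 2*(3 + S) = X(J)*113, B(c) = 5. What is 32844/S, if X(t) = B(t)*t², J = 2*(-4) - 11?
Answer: 9384/29137 ≈ 0.32206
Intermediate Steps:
J = -19 (J = -8 - 11 = -19)
X(t) = 5*t²
S = 203959/2 (S = -3 + ((5*(-19)²)*113)/2 = -3 + ((5*361)*113)/2 = -3 + (1805*113)/2 = -3 + (½)*203965 = -3 + 203965/2 = 203959/2 ≈ 1.0198e+5)
32844/S = 32844/(203959/2) = 32844*(2/203959) = 9384/29137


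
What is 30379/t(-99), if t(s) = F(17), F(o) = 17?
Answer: 1787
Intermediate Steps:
t(s) = 17
30379/t(-99) = 30379/17 = 30379*(1/17) = 1787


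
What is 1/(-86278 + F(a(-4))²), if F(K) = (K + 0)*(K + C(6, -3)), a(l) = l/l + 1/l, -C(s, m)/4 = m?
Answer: -256/22063759 ≈ -1.1603e-5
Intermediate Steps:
C(s, m) = -4*m
a(l) = 1 + 1/l
F(K) = K*(12 + K) (F(K) = (K + 0)*(K - 4*(-3)) = K*(K + 12) = K*(12 + K))
1/(-86278 + F(a(-4))²) = 1/(-86278 + (((1 - 4)/(-4))*(12 + (1 - 4)/(-4)))²) = 1/(-86278 + ((-¼*(-3))*(12 - ¼*(-3)))²) = 1/(-86278 + (3*(12 + ¾)/4)²) = 1/(-86278 + ((¾)*(51/4))²) = 1/(-86278 + (153/16)²) = 1/(-86278 + 23409/256) = 1/(-22063759/256) = -256/22063759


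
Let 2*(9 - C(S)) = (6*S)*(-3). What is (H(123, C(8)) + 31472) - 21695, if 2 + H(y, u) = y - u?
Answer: 9817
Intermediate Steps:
C(S) = 9 + 9*S (C(S) = 9 - 6*S*(-3)/2 = 9 - (-9)*S = 9 + 9*S)
H(y, u) = -2 + y - u (H(y, u) = -2 + (y - u) = -2 + y - u)
(H(123, C(8)) + 31472) - 21695 = ((-2 + 123 - (9 + 9*8)) + 31472) - 21695 = ((-2 + 123 - (9 + 72)) + 31472) - 21695 = ((-2 + 123 - 1*81) + 31472) - 21695 = ((-2 + 123 - 81) + 31472) - 21695 = (40 + 31472) - 21695 = 31512 - 21695 = 9817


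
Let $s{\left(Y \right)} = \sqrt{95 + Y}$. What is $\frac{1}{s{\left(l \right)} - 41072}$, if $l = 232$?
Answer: $- \frac{41072}{1686908857} - \frac{\sqrt{327}}{1686908857} \approx -2.4358 \cdot 10^{-5}$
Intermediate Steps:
$\frac{1}{s{\left(l \right)} - 41072} = \frac{1}{\sqrt{95 + 232} - 41072} = \frac{1}{\sqrt{327} - 41072} = \frac{1}{-41072 + \sqrt{327}}$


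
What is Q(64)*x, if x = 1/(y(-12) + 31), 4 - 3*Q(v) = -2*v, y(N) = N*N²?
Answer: -44/1697 ≈ -0.025928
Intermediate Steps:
y(N) = N³
Q(v) = 4/3 + 2*v/3 (Q(v) = 4/3 - (-2)*v/3 = 4/3 + 2*v/3)
x = -1/1697 (x = 1/((-12)³ + 31) = 1/(-1728 + 31) = 1/(-1697) = -1/1697 ≈ -0.00058927)
Q(64)*x = (4/3 + (⅔)*64)*(-1/1697) = (4/3 + 128/3)*(-1/1697) = 44*(-1/1697) = -44/1697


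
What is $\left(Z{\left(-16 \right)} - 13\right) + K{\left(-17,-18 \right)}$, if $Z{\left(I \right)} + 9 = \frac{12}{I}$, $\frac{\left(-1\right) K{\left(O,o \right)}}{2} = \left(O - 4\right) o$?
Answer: $- \frac{3115}{4} \approx -778.75$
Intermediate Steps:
$K{\left(O,o \right)} = - 2 o \left(-4 + O\right)$ ($K{\left(O,o \right)} = - 2 \left(O - 4\right) o = - 2 \left(-4 + O\right) o = - 2 o \left(-4 + O\right)$)
$Z{\left(I \right)} = -9 + \frac{12}{I}$
$\left(Z{\left(-16 \right)} - 13\right) + K{\left(-17,-18 \right)} = \left(\left(-9 + \frac{12}{-16}\right) - 13\right) + 2 \left(-18\right) \left(4 - -17\right) = \left(\left(-9 + 12 \left(- \frac{1}{16}\right)\right) - 13\right) + 2 \left(-18\right) \left(4 + 17\right) = \left(\left(-9 - \frac{3}{4}\right) - 13\right) + 2 \left(-18\right) 21 = \left(- \frac{39}{4} - 13\right) - 756 = - \frac{91}{4} - 756 = - \frac{3115}{4}$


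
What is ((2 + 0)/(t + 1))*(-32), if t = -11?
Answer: 32/5 ≈ 6.4000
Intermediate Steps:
((2 + 0)/(t + 1))*(-32) = ((2 + 0)/(-11 + 1))*(-32) = (2/(-10))*(-32) = (2*(-1/10))*(-32) = -1/5*(-32) = 32/5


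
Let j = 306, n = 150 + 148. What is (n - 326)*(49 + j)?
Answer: -9940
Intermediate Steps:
n = 298
(n - 326)*(49 + j) = (298 - 326)*(49 + 306) = -28*355 = -9940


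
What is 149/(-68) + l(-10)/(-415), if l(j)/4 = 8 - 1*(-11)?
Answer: -67003/28220 ≈ -2.3743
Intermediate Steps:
l(j) = 76 (l(j) = 4*(8 - 1*(-11)) = 4*(8 + 11) = 4*19 = 76)
149/(-68) + l(-10)/(-415) = 149/(-68) + 76/(-415) = 149*(-1/68) + 76*(-1/415) = -149/68 - 76/415 = -67003/28220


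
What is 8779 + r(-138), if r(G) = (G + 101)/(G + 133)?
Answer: 43932/5 ≈ 8786.4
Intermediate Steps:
r(G) = (101 + G)/(133 + G)
8779 + r(-138) = 8779 + (101 - 138)/(133 - 138) = 8779 - 37/(-5) = 8779 - ⅕*(-37) = 8779 + 37/5 = 43932/5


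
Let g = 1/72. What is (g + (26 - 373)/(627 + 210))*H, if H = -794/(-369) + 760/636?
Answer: -43901929/32738418 ≈ -1.3410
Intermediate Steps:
H = 65452/19557 (H = -794*(-1/369) + 760*(1/636) = 794/369 + 190/159 = 65452/19557 ≈ 3.3467)
g = 1/72 ≈ 0.013889
(g + (26 - 373)/(627 + 210))*H = (1/72 + (26 - 373)/(627 + 210))*(65452/19557) = (1/72 - 347/837)*(65452/19557) = -2683/6696*65452/19557 = -43901929/32738418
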